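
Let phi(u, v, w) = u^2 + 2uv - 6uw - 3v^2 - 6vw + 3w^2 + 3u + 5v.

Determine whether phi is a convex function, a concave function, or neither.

phi is quadratic, so its Hessian is the constant matrix H = [[2, 2, -6], [2, -6, -6], [-6, -6, 6]].
Leading principal minors: 2, -16, 192.
Neither pattern holds ⇒ H is indefinite ⇒ neither convex nor concave.

neither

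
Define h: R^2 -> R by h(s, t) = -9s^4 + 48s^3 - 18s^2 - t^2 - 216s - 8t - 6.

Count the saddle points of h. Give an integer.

h separates as a function of s plus a function of t, so ∇h=0 decouples.
∂h/∂s = -36(s - 3)(s - 2)(s + 1) = 0 at s ∈ {-1, 2, 3}; ∂h/∂t = -2(t + 4) = 0 at t ∈ {-4}.
The Hessian is diagonal: diag(h_ss, h_tt). Second derivatives: h_ss(-1)=-432, h_ss(2)=108, h_ss(3)=-144; h_tt(-4)=-2.
Saddle points occur where the two diagonal entries have opposite signs: (2, -4). Count: 1.

1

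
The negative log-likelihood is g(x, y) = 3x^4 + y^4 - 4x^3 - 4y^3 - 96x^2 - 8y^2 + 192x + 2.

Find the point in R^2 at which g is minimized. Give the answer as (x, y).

(-4, 4)

g(x,y) separates as P(x) + Q(y) + 2, so its minimum is min P + min Q + 2.
P'(x) = 12(x - 4)(x - 1)(x + 4) vanishes at x ∈ {-4, 1, 4}; Q'(y) = 4y(y - 4)(y + 1) vanishes at y ∈ {-1, 0, 4}.
Local minima of P (where P''>0): P(-4)=-1280, P(4)=-256. Local minima of Q: Q(-1)=-3, Q(4)=-128.
So the global minimum of g is P(-4) + Q(4) + 2 = -1280 − 128 + 2 = -1406, attained at (-4, 4).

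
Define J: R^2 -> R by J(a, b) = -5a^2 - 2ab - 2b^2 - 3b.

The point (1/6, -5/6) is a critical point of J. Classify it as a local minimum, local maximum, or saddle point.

local maximum

The Hessian of J is constant: H = [[-10, -2], [-2, -4]].
det(H) = (-10)·(-4) − (-2)² = 36.
det(H) > 0 and tr(H) = -14 < 0, so H is negative definite and the point is a local maximum.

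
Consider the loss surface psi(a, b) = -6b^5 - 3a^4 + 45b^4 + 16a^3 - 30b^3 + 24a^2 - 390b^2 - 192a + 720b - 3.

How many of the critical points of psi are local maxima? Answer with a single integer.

psi separates as a function of a plus a function of b, so ∇psi=0 decouples.
∂psi/∂a = -12(a - 4)(a - 2)(a + 2) = 0 at a ∈ {-2, 2, 4}; ∂psi/∂b = -30(b - 4)(b - 3)(b - 1)(b + 2) = 0 at b ∈ {-2, 1, 3, 4}.
The Hessian is diagonal: diag(psi_aa, psi_bb). Second derivatives: psi_aa(-2)=-288, psi_aa(2)=96, psi_aa(4)=-144; psi_bb(-2)=2700, psi_bb(1)=-540, psi_bb(3)=300, psi_bb(4)=-540.
Local maxima occur where both diagonal entries negative: (-2, 1), (-2, 4), (4, 1), (4, 4). Count: 4.

4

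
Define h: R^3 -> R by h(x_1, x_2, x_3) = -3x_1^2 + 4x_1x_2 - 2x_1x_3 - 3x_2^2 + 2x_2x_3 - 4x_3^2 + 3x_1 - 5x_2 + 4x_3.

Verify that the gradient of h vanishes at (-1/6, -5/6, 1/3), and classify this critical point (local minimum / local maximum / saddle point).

local maximum

∇h = (-6x_1 + 4x_2 - 2x_3 + 3, 4x_1 - 6x_2 + 2x_3 - 5, -2x_1 + 2x_2 - 8x_3 + 4); substituting (-1/6, -5/6, 1/3) gives ∇h = (0, 0, 0), so (-1/6, -5/6, 1/3) is indeed a critical point.
The Hessian is constant: H = [[-6, 4, -2], [4, -6, 2], [-2, 2, -8]].
Leading principal minors: Δ₁ = -6, Δ₂ = 20, Δ₃ = -144.
The minors alternate sign starting negative (−, +, −), so H is negative definite: a local maximum.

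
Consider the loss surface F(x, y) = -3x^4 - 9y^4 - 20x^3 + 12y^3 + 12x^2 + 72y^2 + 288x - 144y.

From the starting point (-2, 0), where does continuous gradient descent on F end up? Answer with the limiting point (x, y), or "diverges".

(-3, 1)

F is separable, so gradient descent decouples: x follows -∂F/∂x, y follows -∂F/∂y.
∂F/∂x = -12(x - 2)(x + 3)(x + 4); at x=-2 this is 96, so x decreases.
∂F/∂y = -36(y - 2)(y - 1)(y + 2); at y=0 this is -144, so y increases.
x converges to its nearest critical value -3 (a local min of the x-part); y converges to 1. The iterate converges to (-3, 1).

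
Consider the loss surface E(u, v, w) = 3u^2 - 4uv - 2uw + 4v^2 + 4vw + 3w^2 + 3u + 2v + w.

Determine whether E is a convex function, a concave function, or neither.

convex

E is quadratic, so its Hessian is the constant matrix H = [[6, -4, -2], [-4, 8, 4], [-2, 4, 6]].
Leading principal minors: 6, 32, 128.
All positive ⇒ H ≻ 0 ⇒ convex.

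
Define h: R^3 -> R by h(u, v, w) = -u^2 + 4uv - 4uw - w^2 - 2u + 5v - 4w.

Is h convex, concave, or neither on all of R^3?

h is quadratic, so its Hessian is the constant matrix H = [[-2, 4, -4], [4, 0, 0], [-4, 0, -2]].
Leading principal minors: -2, -16, 32.
Neither pattern holds ⇒ H is indefinite ⇒ neither convex nor concave.

neither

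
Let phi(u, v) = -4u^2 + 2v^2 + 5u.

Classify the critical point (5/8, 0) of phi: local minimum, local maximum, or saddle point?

saddle point

The Hessian of phi is constant: H = [[-8, 0], [0, 4]].
det(H) = (-8)·4 − 0² = -32.
Since det(H) < 0, H is indefinite and the critical point is a saddle point.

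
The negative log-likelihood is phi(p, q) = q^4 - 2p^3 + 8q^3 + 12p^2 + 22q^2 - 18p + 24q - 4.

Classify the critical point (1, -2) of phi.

The mixed partial ∂²phi/∂p∂q is 0, so the Hessian at any point is diag(phi_pp, phi_qq) = diag(12(-p + 2), 4(3q^2 + 12q + 11)).
At (1, -2): H = diag(12, -4).
The eigenvalues have opposite signs, so H is indefinite: a saddle point.

saddle point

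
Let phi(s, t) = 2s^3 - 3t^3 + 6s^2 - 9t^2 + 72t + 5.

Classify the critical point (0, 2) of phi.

The mixed partial ∂²phi/∂s∂t is 0, so the Hessian at any point is diag(phi_ss, phi_tt) = diag(12(s + 1), -18(t + 1)).
At (0, 2): H = diag(12, -54).
The eigenvalues have opposite signs, so H is indefinite: a saddle point.

saddle point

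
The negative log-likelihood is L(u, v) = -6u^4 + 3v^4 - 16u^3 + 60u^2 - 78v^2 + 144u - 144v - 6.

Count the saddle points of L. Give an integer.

L separates as a function of u plus a function of v, so ∇L=0 decouples.
∂L/∂u = -24(u - 2)(u + 1)(u + 3) = 0 at u ∈ {-3, -1, 2}; ∂L/∂v = 12(v - 4)(v + 1)(v + 3) = 0 at v ∈ {-3, -1, 4}.
The Hessian is diagonal: diag(L_uu, L_vv). Second derivatives: L_uu(-3)=-240, L_uu(-1)=144, L_uu(2)=-360; L_vv(-3)=168, L_vv(-1)=-120, L_vv(4)=420.
Saddle points occur where the two diagonal entries have opposite signs: (-3, -3), (-3, 4), (-1, -1), (2, -3), (2, 4). Count: 5.

5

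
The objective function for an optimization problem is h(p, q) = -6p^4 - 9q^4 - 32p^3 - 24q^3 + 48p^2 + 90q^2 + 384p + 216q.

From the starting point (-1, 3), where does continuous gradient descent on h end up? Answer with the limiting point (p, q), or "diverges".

h is separable, so gradient descent decouples: p follows -∂h/∂p, q follows -∂h/∂q.
∂h/∂p = -24(p - 2)(p + 2)(p + 4); at p=-1 this is 216, so p decreases.
∂h/∂q = -36(q - 2)(q + 1)(q + 3); at q=3 this is -864, so q increases.
The q-coordinate has no critical point in that direction and runs off to infinity.

diverges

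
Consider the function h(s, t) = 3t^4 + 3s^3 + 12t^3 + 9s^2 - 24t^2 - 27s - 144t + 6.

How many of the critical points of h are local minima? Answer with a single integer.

h separates as a function of s plus a function of t, so ∇h=0 decouples.
∂h/∂s = 9(s - 1)(s + 3) = 0 at s ∈ {-3, 1}; ∂h/∂t = 12(t - 2)(t + 2)(t + 3) = 0 at t ∈ {-3, -2, 2}.
The Hessian is diagonal: diag(h_ss, h_tt). Second derivatives: h_ss(-3)=-36, h_ss(1)=36; h_tt(-3)=60, h_tt(-2)=-48, h_tt(2)=240.
Local minima occur where both diagonal entries positive: (1, -3), (1, 2). Count: 2.

2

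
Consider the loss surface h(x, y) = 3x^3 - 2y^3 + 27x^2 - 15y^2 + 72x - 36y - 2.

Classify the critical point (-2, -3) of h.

The mixed partial ∂²h/∂x∂y is 0, so the Hessian at any point is diag(h_xx, h_yy) = diag(18(x + 3), -6(2y + 5)).
At (-2, -3): H = diag(18, 6).
Both eigenvalues are positive, so H is positive definite: a local minimum.

local minimum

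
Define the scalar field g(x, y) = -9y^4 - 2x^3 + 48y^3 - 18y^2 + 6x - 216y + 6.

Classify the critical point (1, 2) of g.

The mixed partial ∂²g/∂x∂y is 0, so the Hessian at any point is diag(g_xx, g_yy) = diag(-12x, 36(-3y^2 + 8y - 1)).
At (1, 2): H = diag(-12, 108).
The eigenvalues have opposite signs, so H is indefinite: a saddle point.

saddle point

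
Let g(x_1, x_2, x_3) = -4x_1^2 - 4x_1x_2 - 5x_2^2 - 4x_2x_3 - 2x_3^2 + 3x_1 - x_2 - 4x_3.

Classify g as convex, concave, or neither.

concave

g is quadratic, so its Hessian is the constant matrix H = [[-8, -4, 0], [-4, -10, -4], [0, -4, -4]].
Leading principal minors: -8, 64, -128.
Signs alternate −, +, − ⇒ H ≺ 0 ⇒ concave.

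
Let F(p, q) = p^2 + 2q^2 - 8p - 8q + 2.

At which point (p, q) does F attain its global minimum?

F(p,q) separates as A(p) + B(q) + 2, so its minimum is min A + min B + 2.
A'(p) = 2p - 8 vanishes at p ∈ {4}; B'(q) = 4q - 8 vanishes at q ∈ {2}.
Local minima of A (where A''>0): A(4)=-16. Local minima of B: B(2)=-8.
So the global minimum of F is A(4) + B(2) + 2 = -16 − 8 + 2 = -22, attained at (4, 2).

(4, 2)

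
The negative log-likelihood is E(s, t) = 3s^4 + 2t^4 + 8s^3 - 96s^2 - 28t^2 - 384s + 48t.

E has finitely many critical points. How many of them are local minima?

4

E separates as a function of s plus a function of t, so ∇E=0 decouples.
∂E/∂s = 12(s - 4)(s + 2)(s + 4) = 0 at s ∈ {-4, -2, 4}; ∂E/∂t = 8(t - 2)(t - 1)(t + 3) = 0 at t ∈ {-3, 1, 2}.
The Hessian is diagonal: diag(E_ss, E_tt). Second derivatives: E_ss(-4)=192, E_ss(-2)=-144, E_ss(4)=576; E_tt(-3)=160, E_tt(1)=-32, E_tt(2)=40.
Local minima occur where both diagonal entries positive: (-4, -3), (-4, 2), (4, -3), (4, 2). Count: 4.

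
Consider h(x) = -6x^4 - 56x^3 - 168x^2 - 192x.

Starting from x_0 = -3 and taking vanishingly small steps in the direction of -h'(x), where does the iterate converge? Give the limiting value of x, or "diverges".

-2

h'(x) = -24(x + 1)(x + 2)(x + 4), so h'(-3) = -48.
Gradient descent moves in the -h' direction, i.e. x is increasing.
The nearest critical point in that direction is x = -2, where h'' = 48 > 0 (a local minimum). The iterate converges there.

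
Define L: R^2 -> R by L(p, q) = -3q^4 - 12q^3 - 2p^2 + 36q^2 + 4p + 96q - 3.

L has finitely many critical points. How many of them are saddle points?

L separates as a function of p plus a function of q, so ∇L=0 decouples.
∂L/∂p = -4(p - 1) = 0 at p ∈ {1}; ∂L/∂q = -12(q - 2)(q + 1)(q + 4) = 0 at q ∈ {-4, -1, 2}.
The Hessian is diagonal: diag(L_pp, L_qq). Second derivatives: L_pp(1)=-4; L_qq(-4)=-216, L_qq(-1)=108, L_qq(2)=-216.
Saddle points occur where the two diagonal entries have opposite signs: (1, -1). Count: 1.

1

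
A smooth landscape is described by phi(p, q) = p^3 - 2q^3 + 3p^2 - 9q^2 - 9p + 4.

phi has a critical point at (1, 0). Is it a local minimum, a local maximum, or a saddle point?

The mixed partial ∂²phi/∂p∂q is 0, so the Hessian at any point is diag(phi_pp, phi_qq) = diag(6(p + 1), -6(2q + 3)).
At (1, 0): H = diag(12, -18).
The eigenvalues have opposite signs, so H is indefinite: a saddle point.

saddle point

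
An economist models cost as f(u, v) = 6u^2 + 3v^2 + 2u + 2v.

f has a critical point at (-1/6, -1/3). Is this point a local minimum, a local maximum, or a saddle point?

The Hessian of f is constant: H = [[12, 0], [0, 6]].
det(H) = 12·6 − 0² = 72.
det(H) > 0 and tr(H) = 18 > 0, so H is positive definite and the point is a local minimum.

local minimum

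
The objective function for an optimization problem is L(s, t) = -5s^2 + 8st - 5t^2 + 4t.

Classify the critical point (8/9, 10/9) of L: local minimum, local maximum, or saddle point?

local maximum

The Hessian of L is constant: H = [[-10, 8], [8, -10]].
det(H) = (-10)·(-10) − 8² = 36.
det(H) > 0 and tr(H) = -20 < 0, so H is negative definite and the point is a local maximum.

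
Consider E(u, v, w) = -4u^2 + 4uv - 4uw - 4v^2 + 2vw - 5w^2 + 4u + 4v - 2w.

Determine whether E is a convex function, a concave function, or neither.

E is quadratic, so its Hessian is the constant matrix H = [[-8, 4, -4], [4, -8, 2], [-4, 2, -10]].
Leading principal minors: -8, 48, -384.
Signs alternate −, +, − ⇒ H ≺ 0 ⇒ concave.

concave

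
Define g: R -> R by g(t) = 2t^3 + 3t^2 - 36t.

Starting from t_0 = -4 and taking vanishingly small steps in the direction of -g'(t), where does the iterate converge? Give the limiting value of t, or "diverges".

diverges

g'(t) = 6(t - 2)(t + 3), so g'(-4) = 36.
Gradient descent moves in the -g' direction, i.e. t is decreasing.
There is no critical point below t=-4, and g' keeps the same sign, so the iterate runs off to −∞.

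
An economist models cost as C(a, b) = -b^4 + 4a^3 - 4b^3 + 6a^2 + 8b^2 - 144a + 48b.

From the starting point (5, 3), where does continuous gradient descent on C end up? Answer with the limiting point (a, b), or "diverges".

diverges

C is separable, so gradient descent decouples: a follows -∂C/∂a, b follows -∂C/∂b.
∂C/∂a = 12(a - 3)(a + 4); at a=5 this is 216, so a decreases.
∂C/∂b = -4(b - 2)(b + 2)(b + 3); at b=3 this is -120, so b increases.
The b-coordinate has no critical point in that direction and runs off to infinity.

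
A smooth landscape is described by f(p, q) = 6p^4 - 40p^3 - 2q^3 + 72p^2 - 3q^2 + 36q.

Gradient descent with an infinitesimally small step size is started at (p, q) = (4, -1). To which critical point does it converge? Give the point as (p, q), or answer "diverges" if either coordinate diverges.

f is separable, so gradient descent decouples: p follows -∂f/∂p, q follows -∂f/∂q.
∂f/∂p = 24p(p - 3)(p - 2); at p=4 this is 192, so p decreases.
∂f/∂q = -6(q - 2)(q + 3); at q=-1 this is 36, so q decreases.
p converges to its nearest critical value 3 (a local min of the p-part); q converges to -3. The iterate converges to (3, -3).

(3, -3)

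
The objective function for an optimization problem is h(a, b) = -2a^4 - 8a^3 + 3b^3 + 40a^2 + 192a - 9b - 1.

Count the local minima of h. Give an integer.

h separates as a function of a plus a function of b, so ∇h=0 decouples.
∂h/∂a = -8(a - 3)(a + 2)(a + 4) = 0 at a ∈ {-4, -2, 3}; ∂h/∂b = 9(b - 1)(b + 1) = 0 at b ∈ {-1, 1}.
The Hessian is diagonal: diag(h_aa, h_bb). Second derivatives: h_aa(-4)=-112, h_aa(-2)=80, h_aa(3)=-280; h_bb(-1)=-18, h_bb(1)=18.
Local minima occur where both diagonal entries positive: (-2, 1). Count: 1.

1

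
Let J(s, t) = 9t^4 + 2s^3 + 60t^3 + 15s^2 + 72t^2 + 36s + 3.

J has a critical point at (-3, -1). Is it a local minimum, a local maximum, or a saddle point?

The mixed partial ∂²J/∂s∂t is 0, so the Hessian at any point is diag(J_ss, J_tt) = diag(6(2s + 5), 36(3t^2 + 10t + 4)).
At (-3, -1): H = diag(-6, -108).
Both eigenvalues are negative, so H is negative definite: a local maximum.

local maximum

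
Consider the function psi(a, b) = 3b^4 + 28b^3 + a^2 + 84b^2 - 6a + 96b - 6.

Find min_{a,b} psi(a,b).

-79

psi(a,b) separates as P(a) + Q(b) − 6, so its minimum is min P + min Q − 6.
P'(a) = 2a - 6 vanishes at a ∈ {3}; Q'(b) = 12(b + 1)(b + 2)(b + 4) vanishes at b ∈ {-4, -2, -1}.
Local minima of P (where P''>0): P(3)=-9. Local minima of Q: Q(-4)=-64, Q(-1)=-37.
So the global minimum of psi is P(3) + Q(-4) − 6 = -9 − 64 − 6 = -79, attained at (3, -4).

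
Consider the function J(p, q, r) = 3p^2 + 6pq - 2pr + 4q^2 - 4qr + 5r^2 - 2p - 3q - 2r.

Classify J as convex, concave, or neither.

convex

J is quadratic, so its Hessian is the constant matrix H = [[6, 6, -2], [6, 8, -4], [-2, -4, 10]].
Leading principal minors: 6, 12, 88.
All positive ⇒ H ≻ 0 ⇒ convex.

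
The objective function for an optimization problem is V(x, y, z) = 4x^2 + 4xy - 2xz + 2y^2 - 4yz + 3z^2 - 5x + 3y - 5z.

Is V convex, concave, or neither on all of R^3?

convex

V is quadratic, so its Hessian is the constant matrix H = [[8, 4, -2], [4, 4, -4], [-2, -4, 6]].
Leading principal minors: 8, 16, 16.
All positive ⇒ H ≻ 0 ⇒ convex.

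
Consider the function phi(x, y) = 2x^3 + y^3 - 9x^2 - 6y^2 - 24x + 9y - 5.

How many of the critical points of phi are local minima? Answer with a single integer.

phi separates as a function of x plus a function of y, so ∇phi=0 decouples.
∂phi/∂x = 6(x - 4)(x + 1) = 0 at x ∈ {-1, 4}; ∂phi/∂y = 3(y - 3)(y - 1) = 0 at y ∈ {1, 3}.
The Hessian is diagonal: diag(phi_xx, phi_yy). Second derivatives: phi_xx(-1)=-30, phi_xx(4)=30; phi_yy(1)=-6, phi_yy(3)=6.
Local minima occur where both diagonal entries positive: (4, 3). Count: 1.

1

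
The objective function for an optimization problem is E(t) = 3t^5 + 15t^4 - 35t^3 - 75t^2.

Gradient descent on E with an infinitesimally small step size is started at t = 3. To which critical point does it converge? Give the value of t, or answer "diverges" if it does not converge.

2

E'(t) = 15t(t - 2)(t + 1)(t + 5), so E'(3) = 1440.
Gradient descent moves in the -E' direction, i.e. t is decreasing.
The nearest critical point in that direction is t = 2, where E'' = 630 > 0 (a local minimum). The iterate converges there.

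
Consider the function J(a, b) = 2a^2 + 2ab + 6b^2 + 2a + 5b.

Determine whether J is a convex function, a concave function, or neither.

J is quadratic, so its Hessian is the constant matrix H = [[4, 2], [2, 12]].
det(H) = 44, tr(H) = 16.
det(H) > 0 and tr(H) > 0, so H is positive definite everywhere: convex.

convex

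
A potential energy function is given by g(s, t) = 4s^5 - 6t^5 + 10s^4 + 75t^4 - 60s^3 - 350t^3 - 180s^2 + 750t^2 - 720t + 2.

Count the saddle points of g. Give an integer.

g separates as a function of s plus a function of t, so ∇g=0 decouples.
∂g/∂s = 20s(s - 3)(s + 2)(s + 3) = 0 at s ∈ {-3, -2, 0, 3}; ∂g/∂t = -30(t - 4)(t - 3)(t - 2)(t - 1) = 0 at t ∈ {1, 2, 3, 4}.
The Hessian is diagonal: diag(g_ss, g_tt). Second derivatives: g_ss(-3)=-360, g_ss(-2)=200, g_ss(0)=-360, g_ss(3)=1800; g_tt(1)=180, g_tt(2)=-60, g_tt(3)=60, g_tt(4)=-180.
Saddle points occur where the two diagonal entries have opposite signs: (-3, 1), (-3, 3), (-2, 2), (-2, 4), (0, 1), (0, 3), (3, 2), (3, 4). Count: 8.

8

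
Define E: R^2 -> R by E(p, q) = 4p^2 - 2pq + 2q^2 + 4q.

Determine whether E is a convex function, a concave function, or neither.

E is quadratic, so its Hessian is the constant matrix H = [[8, -2], [-2, 4]].
det(H) = 28, tr(H) = 12.
det(H) > 0 and tr(H) > 0, so H is positive definite everywhere: convex.

convex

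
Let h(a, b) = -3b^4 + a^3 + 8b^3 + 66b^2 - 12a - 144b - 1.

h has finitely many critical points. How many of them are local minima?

1

h separates as a function of a plus a function of b, so ∇h=0 decouples.
∂h/∂a = 3(a - 2)(a + 2) = 0 at a ∈ {-2, 2}; ∂h/∂b = -12(b - 4)(b - 1)(b + 3) = 0 at b ∈ {-3, 1, 4}.
The Hessian is diagonal: diag(h_aa, h_bb). Second derivatives: h_aa(-2)=-12, h_aa(2)=12; h_bb(-3)=-336, h_bb(1)=144, h_bb(4)=-252.
Local minima occur where both diagonal entries positive: (2, 1). Count: 1.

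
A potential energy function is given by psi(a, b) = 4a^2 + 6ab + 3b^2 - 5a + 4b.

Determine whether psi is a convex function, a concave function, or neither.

psi is quadratic, so its Hessian is the constant matrix H = [[8, 6], [6, 6]].
det(H) = 12, tr(H) = 14.
det(H) > 0 and tr(H) > 0, so H is positive definite everywhere: convex.

convex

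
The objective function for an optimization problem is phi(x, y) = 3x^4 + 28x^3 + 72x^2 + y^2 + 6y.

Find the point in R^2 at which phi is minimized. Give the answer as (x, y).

phi(x,y) separates as P(x) + Q(y), so its minimum is min P + min Q.
P'(x) = 12x(x + 3)(x + 4) vanishes at x ∈ {-4, -3, 0}; Q'(y) = 2y + 6 vanishes at y ∈ {-3}.
Local minima of P (where P''>0): P(-4)=128, P(0)=0. Local minima of Q: Q(-3)=-9.
So the global minimum of phi is P(0) + Q(-3) = 0 − 9 = -9, attained at (0, -3).

(0, -3)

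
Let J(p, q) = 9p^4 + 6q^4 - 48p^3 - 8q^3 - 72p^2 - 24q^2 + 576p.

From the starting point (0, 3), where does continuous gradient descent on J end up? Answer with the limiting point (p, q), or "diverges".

J is separable, so gradient descent decouples: p follows -∂J/∂p, q follows -∂J/∂q.
∂J/∂p = 36(p - 4)(p - 2)(p + 2); at p=0 this is 576, so p decreases.
∂J/∂q = 24q(q - 2)(q + 1); at q=3 this is 288, so q decreases.
p converges to its nearest critical value -2 (a local min of the p-part); q converges to 2. The iterate converges to (-2, 2).

(-2, 2)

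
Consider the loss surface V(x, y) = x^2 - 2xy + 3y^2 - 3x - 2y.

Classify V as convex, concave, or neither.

V is quadratic, so its Hessian is the constant matrix H = [[2, -2], [-2, 6]].
det(H) = 8, tr(H) = 8.
det(H) > 0 and tr(H) > 0, so H is positive definite everywhere: convex.

convex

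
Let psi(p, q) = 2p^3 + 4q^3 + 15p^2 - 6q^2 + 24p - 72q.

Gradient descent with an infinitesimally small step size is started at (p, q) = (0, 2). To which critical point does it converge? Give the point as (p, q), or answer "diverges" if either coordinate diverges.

(-1, 3)

psi is separable, so gradient descent decouples: p follows -∂psi/∂p, q follows -∂psi/∂q.
∂psi/∂p = 6(p + 1)(p + 4); at p=0 this is 24, so p decreases.
∂psi/∂q = 12(q - 3)(q + 2); at q=2 this is -48, so q increases.
p converges to its nearest critical value -1 (a local min of the p-part); q converges to 3. The iterate converges to (-1, 3).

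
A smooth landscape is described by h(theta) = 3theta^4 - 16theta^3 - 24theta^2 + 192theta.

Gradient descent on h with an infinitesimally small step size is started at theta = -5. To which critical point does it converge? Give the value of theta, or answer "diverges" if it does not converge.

h'(theta) = 12(theta - 4)(theta - 2)(theta + 2), so h'(-5) = -2268.
Gradient descent moves in the -h' direction, i.e. theta is increasing.
The nearest critical point in that direction is theta = -2, where h'' = 288 > 0 (a local minimum). The iterate converges there.

-2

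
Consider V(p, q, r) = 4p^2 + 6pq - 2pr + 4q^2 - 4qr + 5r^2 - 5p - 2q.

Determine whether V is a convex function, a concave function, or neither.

V is quadratic, so its Hessian is the constant matrix H = [[8, 6, -2], [6, 8, -4], [-2, -4, 10]].
Leading principal minors: 8, 28, 216.
All positive ⇒ H ≻ 0 ⇒ convex.

convex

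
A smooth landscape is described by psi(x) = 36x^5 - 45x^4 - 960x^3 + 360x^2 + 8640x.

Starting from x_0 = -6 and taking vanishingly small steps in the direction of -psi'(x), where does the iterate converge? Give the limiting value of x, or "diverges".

diverges

psi'(x) = 180(x - 4)(x - 2)(x + 2)(x + 3), so psi'(-6) = 172800.
Gradient descent moves in the -psi' direction, i.e. x is decreasing.
There is no critical point below x=-6, and psi' keeps the same sign, so the iterate runs off to −∞.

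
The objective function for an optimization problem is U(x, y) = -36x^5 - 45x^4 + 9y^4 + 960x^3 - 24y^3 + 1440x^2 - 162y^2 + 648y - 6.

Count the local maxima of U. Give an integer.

U separates as a function of x plus a function of y, so ∇U=0 decouples.
∂U/∂x = -180x(x - 4)(x + 1)(x + 4) = 0 at x ∈ {-4, -1, 0, 4}; ∂U/∂y = 36(y - 3)(y - 2)(y + 3) = 0 at y ∈ {-3, 2, 3}.
The Hessian is diagonal: diag(U_xx, U_yy). Second derivatives: U_xx(-4)=17280, U_xx(-1)=-2700, U_xx(0)=2880, U_xx(4)=-28800; U_yy(-3)=1080, U_yy(2)=-180, U_yy(3)=216.
Local maxima occur where both diagonal entries negative: (-1, 2), (4, 2). Count: 2.

2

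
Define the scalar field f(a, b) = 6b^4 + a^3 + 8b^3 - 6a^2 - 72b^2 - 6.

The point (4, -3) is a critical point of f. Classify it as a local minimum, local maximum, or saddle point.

The mixed partial ∂²f/∂a∂b is 0, so the Hessian at any point is diag(f_aa, f_bb) = diag(6(a - 2), 24(3b^2 + 2b - 6)).
At (4, -3): H = diag(12, 360).
Both eigenvalues are positive, so H is positive definite: a local minimum.

local minimum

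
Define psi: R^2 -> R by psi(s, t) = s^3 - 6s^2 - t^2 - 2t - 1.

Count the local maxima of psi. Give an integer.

1

psi separates as a function of s plus a function of t, so ∇psi=0 decouples.
∂psi/∂s = 3s(s - 4) = 0 at s ∈ {0, 4}; ∂psi/∂t = -2(t + 1) = 0 at t ∈ {-1}.
The Hessian is diagonal: diag(psi_ss, psi_tt). Second derivatives: psi_ss(0)=-12, psi_ss(4)=12; psi_tt(-1)=-2.
Local maxima occur where both diagonal entries negative: (0, -1). Count: 1.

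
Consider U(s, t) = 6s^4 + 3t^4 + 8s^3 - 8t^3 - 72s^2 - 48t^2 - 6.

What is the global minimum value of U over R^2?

U(s,t) separates as P(s) + Q(t) − 6, so its minimum is min P + min Q − 6.
P'(s) = 24s(s - 2)(s + 3) vanishes at s ∈ {-3, 0, 2}; Q'(t) = 12t(t - 4)(t + 2) vanishes at t ∈ {-2, 0, 4}.
Local minima of P (where P''>0): P(-3)=-378, P(2)=-128. Local minima of Q: Q(-2)=-80, Q(4)=-512.
So the global minimum of U is P(-3) + Q(4) − 6 = -378 − 512 − 6 = -896, attained at (-3, 4).

-896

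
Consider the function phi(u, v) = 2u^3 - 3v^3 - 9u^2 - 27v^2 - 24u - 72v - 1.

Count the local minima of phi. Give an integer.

1

phi separates as a function of u plus a function of v, so ∇phi=0 decouples.
∂phi/∂u = 6(u - 4)(u + 1) = 0 at u ∈ {-1, 4}; ∂phi/∂v = -9(v + 2)(v + 4) = 0 at v ∈ {-4, -2}.
The Hessian is diagonal: diag(phi_uu, phi_vv). Second derivatives: phi_uu(-1)=-30, phi_uu(4)=30; phi_vv(-4)=18, phi_vv(-2)=-18.
Local minima occur where both diagonal entries positive: (4, -4). Count: 1.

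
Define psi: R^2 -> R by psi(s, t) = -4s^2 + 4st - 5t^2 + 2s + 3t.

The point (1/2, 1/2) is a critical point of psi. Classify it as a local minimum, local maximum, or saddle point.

local maximum

The Hessian of psi is constant: H = [[-8, 4], [4, -10]].
det(H) = (-8)·(-10) − 4² = 64.
det(H) > 0 and tr(H) = -18 < 0, so H is negative definite and the point is a local maximum.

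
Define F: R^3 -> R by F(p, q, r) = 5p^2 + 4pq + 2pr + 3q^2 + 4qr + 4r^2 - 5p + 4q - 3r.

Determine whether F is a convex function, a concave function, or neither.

F is quadratic, so its Hessian is the constant matrix H = [[10, 4, 2], [4, 6, 4], [2, 4, 8]].
Leading principal minors: 10, 44, 232.
All positive ⇒ H ≻ 0 ⇒ convex.

convex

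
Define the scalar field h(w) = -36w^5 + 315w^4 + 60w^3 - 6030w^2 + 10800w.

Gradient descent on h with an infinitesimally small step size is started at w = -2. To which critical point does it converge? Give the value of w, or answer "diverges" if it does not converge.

h'(w) = -180(w - 5)(w - 4)(w - 1)(w + 3), so h'(-2) = 22680.
Gradient descent moves in the -h' direction, i.e. w is decreasing.
The nearest critical point in that direction is w = -3, where h'' = 40320 > 0 (a local minimum). The iterate converges there.

-3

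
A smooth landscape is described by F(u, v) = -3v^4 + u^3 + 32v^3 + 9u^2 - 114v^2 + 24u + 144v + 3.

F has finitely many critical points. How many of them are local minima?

F separates as a function of u plus a function of v, so ∇F=0 decouples.
∂F/∂u = 3(u + 2)(u + 4) = 0 at u ∈ {-4, -2}; ∂F/∂v = -12(v - 4)(v - 3)(v - 1) = 0 at v ∈ {1, 3, 4}.
The Hessian is diagonal: diag(F_uu, F_vv). Second derivatives: F_uu(-4)=-6, F_uu(-2)=6; F_vv(1)=-72, F_vv(3)=24, F_vv(4)=-36.
Local minima occur where both diagonal entries positive: (-2, 3). Count: 1.

1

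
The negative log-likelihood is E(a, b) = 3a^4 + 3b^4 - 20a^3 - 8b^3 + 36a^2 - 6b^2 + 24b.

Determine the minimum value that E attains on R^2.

-19

E(a,b) separates as P(a) + Q(b), so its minimum is min P + min Q.
P'(a) = 12a(a - 3)(a - 2) vanishes at a ∈ {0, 2, 3}; Q'(b) = 12(b - 2)(b - 1)(b + 1) vanishes at b ∈ {-1, 1, 2}.
Local minima of P (where P''>0): P(0)=0, P(3)=27. Local minima of Q: Q(-1)=-19, Q(2)=8.
So the global minimum of E is P(0) + Q(-1) = 0 − 19 = -19, attained at (0, -1).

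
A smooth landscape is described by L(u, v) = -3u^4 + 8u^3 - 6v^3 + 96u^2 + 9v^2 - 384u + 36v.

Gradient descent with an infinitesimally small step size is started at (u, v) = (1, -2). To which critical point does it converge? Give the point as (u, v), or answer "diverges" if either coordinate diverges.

(2, -1)

L is separable, so gradient descent decouples: u follows -∂L/∂u, v follows -∂L/∂v.
∂L/∂u = -12(u - 4)(u - 2)(u + 4); at u=1 this is -180, so u increases.
∂L/∂v = -18(v - 2)(v + 1); at v=-2 this is -72, so v increases.
u converges to its nearest critical value 2 (a local min of the u-part); v converges to -1. The iterate converges to (2, -1).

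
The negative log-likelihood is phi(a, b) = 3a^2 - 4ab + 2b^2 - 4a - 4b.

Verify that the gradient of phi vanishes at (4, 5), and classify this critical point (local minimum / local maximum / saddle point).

∇phi = (6a - 4b - 4, -4a + 4b - 4); substituting (4, 5) gives ∇phi = (0, 0), so (4, 5) is indeed a critical point.
The Hessian of phi is constant: H = [[6, -4], [-4, 4]].
det(H) = 6·4 − (-4)² = 8.
det(H) > 0 and tr(H) = 10 > 0, so H is positive definite and the point is a local minimum.

local minimum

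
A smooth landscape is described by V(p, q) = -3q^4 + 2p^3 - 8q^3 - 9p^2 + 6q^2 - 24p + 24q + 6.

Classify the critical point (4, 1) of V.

saddle point

The mixed partial ∂²V/∂p∂q is 0, so the Hessian at any point is diag(V_pp, V_qq) = diag(6(2p - 3), 12(-3q^2 - 4q + 1)).
At (4, 1): H = diag(30, -72).
The eigenvalues have opposite signs, so H is indefinite: a saddle point.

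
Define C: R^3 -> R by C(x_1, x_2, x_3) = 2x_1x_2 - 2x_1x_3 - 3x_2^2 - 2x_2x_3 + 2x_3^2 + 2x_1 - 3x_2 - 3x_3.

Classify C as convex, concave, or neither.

C is quadratic, so its Hessian is the constant matrix H = [[0, 2, -2], [2, -6, -2], [-2, -2, 4]].
Leading principal minors: 0, -4, 24.
Neither pattern holds ⇒ H is indefinite ⇒ neither convex nor concave.

neither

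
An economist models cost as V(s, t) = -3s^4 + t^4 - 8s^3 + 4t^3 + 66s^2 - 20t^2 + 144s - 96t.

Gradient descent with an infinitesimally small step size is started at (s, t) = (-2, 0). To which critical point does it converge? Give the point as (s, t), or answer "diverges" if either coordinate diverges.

(-1, 3)

V is separable, so gradient descent decouples: s follows -∂V/∂s, t follows -∂V/∂t.
∂V/∂s = -12(s - 3)(s + 1)(s + 4); at s=-2 this is -120, so s increases.
∂V/∂t = 4(t - 3)(t + 2)(t + 4); at t=0 this is -96, so t increases.
s converges to its nearest critical value -1 (a local min of the s-part); t converges to 3. The iterate converges to (-1, 3).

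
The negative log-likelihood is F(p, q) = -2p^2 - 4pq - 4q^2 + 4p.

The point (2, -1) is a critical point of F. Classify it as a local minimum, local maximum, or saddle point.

local maximum

The Hessian of F is constant: H = [[-4, -4], [-4, -8]].
det(H) = (-4)·(-8) − (-4)² = 16.
det(H) > 0 and tr(H) = -12 < 0, so H is negative definite and the point is a local maximum.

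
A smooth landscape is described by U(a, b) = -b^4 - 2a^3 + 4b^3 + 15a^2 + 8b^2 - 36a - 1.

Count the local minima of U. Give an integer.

U separates as a function of a plus a function of b, so ∇U=0 decouples.
∂U/∂a = -6(a - 3)(a - 2) = 0 at a ∈ {2, 3}; ∂U/∂b = -4b(b - 4)(b + 1) = 0 at b ∈ {-1, 0, 4}.
The Hessian is diagonal: diag(U_aa, U_bb). Second derivatives: U_aa(2)=6, U_aa(3)=-6; U_bb(-1)=-20, U_bb(0)=16, U_bb(4)=-80.
Local minima occur where both diagonal entries positive: (2, 0). Count: 1.

1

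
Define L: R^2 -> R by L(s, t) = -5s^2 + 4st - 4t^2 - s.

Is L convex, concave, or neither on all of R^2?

L is quadratic, so its Hessian is the constant matrix H = [[-10, 4], [4, -8]].
det(H) = 64, tr(H) = -18.
det(H) > 0 and tr(H) < 0, so H is negative definite everywhere: concave.

concave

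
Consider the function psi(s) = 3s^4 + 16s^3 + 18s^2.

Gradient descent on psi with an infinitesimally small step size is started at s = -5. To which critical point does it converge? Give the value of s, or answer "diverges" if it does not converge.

-3

psi'(s) = 12s(s + 1)(s + 3), so psi'(-5) = -480.
Gradient descent moves in the -psi' direction, i.e. s is increasing.
The nearest critical point in that direction is s = -3, where psi'' = 72 > 0 (a local minimum). The iterate converges there.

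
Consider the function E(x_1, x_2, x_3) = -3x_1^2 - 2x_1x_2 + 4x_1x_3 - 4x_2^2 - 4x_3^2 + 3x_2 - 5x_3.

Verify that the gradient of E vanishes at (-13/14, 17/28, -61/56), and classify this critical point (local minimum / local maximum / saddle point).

local maximum

∇E = (-6x_1 - 2x_2 + 4x_3, -2x_1 - 8x_2 + 3, 4x_1 - 8x_3 - 5); substituting (-13/14, 17/28, -61/56) gives ∇E = (0, 0, 0), so (-13/14, 17/28, -61/56) is indeed a critical point.
The Hessian is constant: H = [[-6, -2, 4], [-2, -8, 0], [4, 0, -8]].
Leading principal minors: Δ₁ = -6, Δ₂ = 44, Δ₃ = -224.
The minors alternate sign starting negative (−, +, −), so H is negative definite: a local maximum.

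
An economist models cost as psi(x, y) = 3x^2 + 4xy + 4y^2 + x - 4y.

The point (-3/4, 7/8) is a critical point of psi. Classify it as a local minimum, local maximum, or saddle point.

local minimum

The Hessian of psi is constant: H = [[6, 4], [4, 8]].
det(H) = 6·8 − 4² = 32.
det(H) > 0 and tr(H) = 14 > 0, so H is positive definite and the point is a local minimum.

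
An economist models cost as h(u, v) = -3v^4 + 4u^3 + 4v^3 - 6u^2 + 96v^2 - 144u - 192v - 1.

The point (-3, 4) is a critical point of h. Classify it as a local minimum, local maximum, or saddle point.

The mixed partial ∂²h/∂u∂v is 0, so the Hessian at any point is diag(h_uu, h_vv) = diag(12(2u - 1), 12(-3v^2 + 2v + 16)).
At (-3, 4): H = diag(-84, -288).
Both eigenvalues are negative, so H is negative definite: a local maximum.

local maximum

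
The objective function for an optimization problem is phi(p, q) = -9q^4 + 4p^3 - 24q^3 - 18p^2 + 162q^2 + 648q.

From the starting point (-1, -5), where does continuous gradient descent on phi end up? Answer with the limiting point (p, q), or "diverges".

diverges

phi is separable, so gradient descent decouples: p follows -∂phi/∂p, q follows -∂phi/∂q.
∂phi/∂p = 12p(p - 3); at p=-1 this is 48, so p decreases.
∂phi/∂q = -36(q - 3)(q + 2)(q + 3); at q=-5 this is 1728, so q decreases.
The p-coordinate has no critical point in that direction and runs off to infinity.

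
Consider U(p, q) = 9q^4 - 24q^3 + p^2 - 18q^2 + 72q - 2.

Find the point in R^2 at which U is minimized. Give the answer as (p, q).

U(p,q) separates as A(p) + B(q) − 2, so its minimum is min A + min B − 2.
A'(p) = 2p vanishes at p ∈ {0}; B'(q) = 36(q - 2)(q - 1)(q + 1) vanishes at q ∈ {-1, 1, 2}.
Local minima of A (where A''>0): A(0)=0. Local minima of B: B(-1)=-57, B(2)=24.
So the global minimum of U is A(0) + B(-1) − 2 = 0 − 57 − 2 = -59, attained at (0, -1).

(0, -1)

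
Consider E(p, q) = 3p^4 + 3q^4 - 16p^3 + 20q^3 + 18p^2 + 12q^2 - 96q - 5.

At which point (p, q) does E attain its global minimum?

E(p,q) separates as A(p) + B(q) − 5, so its minimum is min A + min B − 5.
A'(p) = 12p(p - 3)(p - 1) vanishes at p ∈ {0, 1, 3}; B'(q) = 12(q - 1)(q + 2)(q + 4) vanishes at q ∈ {-4, -2, 1}.
Local minima of A (where A''>0): A(0)=0, A(3)=-27. Local minima of B: B(-4)=64, B(1)=-61.
So the global minimum of E is A(3) + B(1) − 5 = -27 − 61 − 5 = -93, attained at (3, 1).

(3, 1)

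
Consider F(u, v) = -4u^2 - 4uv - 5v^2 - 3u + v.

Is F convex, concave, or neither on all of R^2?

F is quadratic, so its Hessian is the constant matrix H = [[-8, -4], [-4, -10]].
det(H) = 64, tr(H) = -18.
det(H) > 0 and tr(H) < 0, so H is negative definite everywhere: concave.

concave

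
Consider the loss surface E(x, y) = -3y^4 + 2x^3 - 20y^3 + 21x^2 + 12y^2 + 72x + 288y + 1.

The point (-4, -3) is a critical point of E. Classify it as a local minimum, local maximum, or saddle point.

The mixed partial ∂²E/∂x∂y is 0, so the Hessian at any point is diag(E_xx, E_yy) = diag(6(2x + 7), 12(-3y^2 - 10y + 2)).
At (-4, -3): H = diag(-6, 60).
The eigenvalues have opposite signs, so H is indefinite: a saddle point.

saddle point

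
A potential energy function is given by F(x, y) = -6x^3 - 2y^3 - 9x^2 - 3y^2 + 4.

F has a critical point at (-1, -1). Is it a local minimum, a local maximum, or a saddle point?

The mixed partial ∂²F/∂x∂y is 0, so the Hessian at any point is diag(F_xx, F_yy) = diag(-18(2x + 1), -6(2y + 1)).
At (-1, -1): H = diag(18, 6).
Both eigenvalues are positive, so H is positive definite: a local minimum.

local minimum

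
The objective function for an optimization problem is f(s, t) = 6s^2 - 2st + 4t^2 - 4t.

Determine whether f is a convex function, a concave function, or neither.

convex

f is quadratic, so its Hessian is the constant matrix H = [[12, -2], [-2, 8]].
det(H) = 92, tr(H) = 20.
det(H) > 0 and tr(H) > 0, so H is positive definite everywhere: convex.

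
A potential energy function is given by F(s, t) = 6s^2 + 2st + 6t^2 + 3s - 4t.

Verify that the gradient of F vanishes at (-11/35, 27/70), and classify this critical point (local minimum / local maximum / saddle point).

∇F = (12s + 2t + 3, 2s + 12t - 4); substituting (-11/35, 27/70) gives ∇F = (0, 0), so (-11/35, 27/70) is indeed a critical point.
The Hessian of F is constant: H = [[12, 2], [2, 12]].
det(H) = 12·12 − 2² = 140.
det(H) > 0 and tr(H) = 24 > 0, so H is positive definite and the point is a local minimum.

local minimum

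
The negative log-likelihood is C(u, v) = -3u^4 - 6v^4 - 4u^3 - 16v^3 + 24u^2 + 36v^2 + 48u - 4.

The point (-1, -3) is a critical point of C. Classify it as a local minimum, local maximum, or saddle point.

The mixed partial ∂²C/∂u∂v is 0, so the Hessian at any point is diag(C_uu, C_vv) = diag(12(-3u^2 - 2u + 4), 24(-3v^2 - 4v + 3)).
At (-1, -3): H = diag(36, -288).
The eigenvalues have opposite signs, so H is indefinite: a saddle point.

saddle point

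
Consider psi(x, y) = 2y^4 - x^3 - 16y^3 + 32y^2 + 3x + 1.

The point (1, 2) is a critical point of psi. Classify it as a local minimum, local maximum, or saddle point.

The mixed partial ∂²psi/∂x∂y is 0, so the Hessian at any point is diag(psi_xx, psi_yy) = diag(-6x, 8(3y^2 - 12y + 8)).
At (1, 2): H = diag(-6, -32).
Both eigenvalues are negative, so H is negative definite: a local maximum.

local maximum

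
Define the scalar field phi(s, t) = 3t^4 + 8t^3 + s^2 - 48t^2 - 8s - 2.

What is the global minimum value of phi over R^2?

-530

phi(s,t) separates as P(s) + Q(t) − 2, so its minimum is min P + min Q − 2.
P'(s) = 2s - 8 vanishes at s ∈ {4}; Q'(t) = 12t(t - 2)(t + 4) vanishes at t ∈ {-4, 0, 2}.
Local minima of P (where P''>0): P(4)=-16. Local minima of Q: Q(-4)=-512, Q(2)=-80.
So the global minimum of phi is P(4) + Q(-4) − 2 = -16 − 512 − 2 = -530, attained at (4, -4).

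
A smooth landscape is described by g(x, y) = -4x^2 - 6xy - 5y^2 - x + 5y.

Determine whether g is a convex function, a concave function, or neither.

concave

g is quadratic, so its Hessian is the constant matrix H = [[-8, -6], [-6, -10]].
det(H) = 44, tr(H) = -18.
det(H) > 0 and tr(H) < 0, so H is negative definite everywhere: concave.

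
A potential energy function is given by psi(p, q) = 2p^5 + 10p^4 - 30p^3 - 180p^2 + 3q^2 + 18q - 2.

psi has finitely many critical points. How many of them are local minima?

2

psi separates as a function of p plus a function of q, so ∇psi=0 decouples.
∂psi/∂p = 10p(p - 3)(p + 3)(p + 4) = 0 at p ∈ {-4, -3, 0, 3}; ∂psi/∂q = 6(q + 3) = 0 at q ∈ {-3}.
The Hessian is diagonal: diag(psi_pp, psi_qq). Second derivatives: psi_pp(-4)=-280, psi_pp(-3)=180, psi_pp(0)=-360, psi_pp(3)=1260; psi_qq(-3)=6.
Local minima occur where both diagonal entries positive: (-3, -3), (3, -3). Count: 2.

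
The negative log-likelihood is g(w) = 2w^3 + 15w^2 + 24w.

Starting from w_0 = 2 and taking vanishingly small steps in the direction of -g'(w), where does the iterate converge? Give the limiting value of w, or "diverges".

-1

g'(w) = 6(w + 1)(w + 4), so g'(2) = 108.
Gradient descent moves in the -g' direction, i.e. w is decreasing.
The nearest critical point in that direction is w = -1, where g'' = 18 > 0 (a local minimum). The iterate converges there.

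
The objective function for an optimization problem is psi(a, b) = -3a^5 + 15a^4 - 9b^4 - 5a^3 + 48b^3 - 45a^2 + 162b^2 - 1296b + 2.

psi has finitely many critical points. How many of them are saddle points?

6

psi separates as a function of a plus a function of b, so ∇psi=0 decouples.
∂psi/∂a = -15a(a - 3)(a - 2)(a + 1) = 0 at a ∈ {-1, 0, 2, 3}; ∂psi/∂b = -36(b - 4)(b - 3)(b + 3) = 0 at b ∈ {-3, 3, 4}.
The Hessian is diagonal: diag(psi_aa, psi_bb). Second derivatives: psi_aa(-1)=180, psi_aa(0)=-90, psi_aa(2)=90, psi_aa(3)=-180; psi_bb(-3)=-1512, psi_bb(3)=216, psi_bb(4)=-252.
Saddle points occur where the two diagonal entries have opposite signs: (-1, -3), (-1, 4), (0, 3), (2, -3), (2, 4), (3, 3). Count: 6.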